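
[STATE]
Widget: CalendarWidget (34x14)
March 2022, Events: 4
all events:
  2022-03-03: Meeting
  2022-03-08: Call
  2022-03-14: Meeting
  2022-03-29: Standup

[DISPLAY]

            March 2022            
Mo Tu We Th Fr Sa Su              
    1  2  3*  4  5  6             
 7  8*  9 10 11 12 13             
14* 15 16 17 18 19 20             
21 22 23 24 25 26 27              
28 29* 30 31                      
                                  
                                  
                                  
                                  
                                  
                                  
                                  


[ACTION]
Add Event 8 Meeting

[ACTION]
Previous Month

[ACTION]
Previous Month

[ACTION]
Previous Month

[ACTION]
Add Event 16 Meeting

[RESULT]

          December 2021           
Mo Tu We Th Fr Sa Su              
       1  2  3  4  5              
 6  7  8  9 10 11 12              
13 14 15 16* 17 18 19             
20 21 22 23 24 25 26              
27 28 29 30 31                    
                                  
                                  
                                  
                                  
                                  
                                  
                                  


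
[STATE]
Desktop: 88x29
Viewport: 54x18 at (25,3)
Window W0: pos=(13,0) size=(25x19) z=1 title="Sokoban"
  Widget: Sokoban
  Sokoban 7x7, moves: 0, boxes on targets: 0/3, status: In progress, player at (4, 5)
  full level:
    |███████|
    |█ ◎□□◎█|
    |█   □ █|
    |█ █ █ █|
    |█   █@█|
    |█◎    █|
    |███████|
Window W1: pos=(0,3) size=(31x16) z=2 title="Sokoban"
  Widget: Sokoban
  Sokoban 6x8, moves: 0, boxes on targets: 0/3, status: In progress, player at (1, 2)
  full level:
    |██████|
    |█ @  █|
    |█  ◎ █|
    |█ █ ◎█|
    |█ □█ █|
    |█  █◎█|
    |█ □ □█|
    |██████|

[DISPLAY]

━━━━━┓      ┃                                         
     ┃      ┃                                         
─────┨      ┃                                         
     ┃      ┃                                         
     ┃      ┃                                         
     ┃      ┃                                         
     ┃      ┃                                         
     ┃      ┃                                         
     ┃      ┃                                         
     ┃      ┃                                         
     ┃      ┃                                         
     ┃      ┃                                         
     ┃      ┃                                         
     ┃      ┃                                         
     ┃      ┃                                         
━━━━━┛━━━━━━┛                                         
                                                      
                                                      


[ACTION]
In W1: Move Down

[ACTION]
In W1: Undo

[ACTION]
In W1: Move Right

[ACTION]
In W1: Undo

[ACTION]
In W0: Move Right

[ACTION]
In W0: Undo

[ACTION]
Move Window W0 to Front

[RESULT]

            ┃                                         
            ┃                                         
            ┃                                         
            ┃                                         
            ┃                                         
            ┃                                         
            ┃                                         
/3          ┃                                         
            ┃                                         
            ┃                                         
            ┃                                         
            ┃                                         
            ┃                                         
            ┃                                         
            ┃                                         
━━━━━━━━━━━━┛                                         
                                                      
                                                      


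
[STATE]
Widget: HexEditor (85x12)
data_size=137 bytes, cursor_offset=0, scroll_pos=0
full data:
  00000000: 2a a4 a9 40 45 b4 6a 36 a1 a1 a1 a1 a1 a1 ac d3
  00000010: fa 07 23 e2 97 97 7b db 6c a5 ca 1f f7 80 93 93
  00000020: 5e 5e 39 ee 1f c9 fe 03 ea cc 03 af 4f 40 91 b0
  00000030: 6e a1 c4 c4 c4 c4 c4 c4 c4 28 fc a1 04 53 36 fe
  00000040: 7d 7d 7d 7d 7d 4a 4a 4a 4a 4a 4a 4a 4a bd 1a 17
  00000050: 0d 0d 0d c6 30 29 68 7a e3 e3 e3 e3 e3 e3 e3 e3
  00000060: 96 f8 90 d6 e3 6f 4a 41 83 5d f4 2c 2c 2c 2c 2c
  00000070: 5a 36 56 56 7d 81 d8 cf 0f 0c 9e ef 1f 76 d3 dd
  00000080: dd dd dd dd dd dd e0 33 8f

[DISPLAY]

00000000  2A a4 a9 40 45 b4 6a 36  a1 a1 a1 a1 a1 a1 ac d3  |*..@E.j6........|       
00000010  fa 07 23 e2 97 97 7b db  6c a5 ca 1f f7 80 93 93  |..#...{.l.......|       
00000020  5e 5e 39 ee 1f c9 fe 03  ea cc 03 af 4f 40 91 b0  |^^9.........O@..|       
00000030  6e a1 c4 c4 c4 c4 c4 c4  c4 28 fc a1 04 53 36 fe  |n........(...S6.|       
00000040  7d 7d 7d 7d 7d 4a 4a 4a  4a 4a 4a 4a 4a bd 1a 17  |}}}}}JJJJJJJJ...|       
00000050  0d 0d 0d c6 30 29 68 7a  e3 e3 e3 e3 e3 e3 e3 e3  |....0)hz........|       
00000060  96 f8 90 d6 e3 6f 4a 41  83 5d f4 2c 2c 2c 2c 2c  |.....oJA.].,,,,,|       
00000070  5a 36 56 56 7d 81 d8 cf  0f 0c 9e ef 1f 76 d3 dd  |Z6VV}........v..|       
00000080  dd dd dd dd dd dd e0 33  8f                       |.......3.       |       
                                                                                     
                                                                                     
                                                                                     


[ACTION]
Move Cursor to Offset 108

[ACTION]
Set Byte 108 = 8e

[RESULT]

00000000  2a a4 a9 40 45 b4 6a 36  a1 a1 a1 a1 a1 a1 ac d3  |*..@E.j6........|       
00000010  fa 07 23 e2 97 97 7b db  6c a5 ca 1f f7 80 93 93  |..#...{.l.......|       
00000020  5e 5e 39 ee 1f c9 fe 03  ea cc 03 af 4f 40 91 b0  |^^9.........O@..|       
00000030  6e a1 c4 c4 c4 c4 c4 c4  c4 28 fc a1 04 53 36 fe  |n........(...S6.|       
00000040  7d 7d 7d 7d 7d 4a 4a 4a  4a 4a 4a 4a 4a bd 1a 17  |}}}}}JJJJJJJJ...|       
00000050  0d 0d 0d c6 30 29 68 7a  e3 e3 e3 e3 e3 e3 e3 e3  |....0)hz........|       
00000060  96 f8 90 d6 e3 6f 4a 41  83 5d f4 2c 8E 2c 2c 2c  |.....oJA.].,.,,,|       
00000070  5a 36 56 56 7d 81 d8 cf  0f 0c 9e ef 1f 76 d3 dd  |Z6VV}........v..|       
00000080  dd dd dd dd dd dd e0 33  8f                       |.......3.       |       
                                                                                     
                                                                                     
                                                                                     


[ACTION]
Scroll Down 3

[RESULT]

00000030  6e a1 c4 c4 c4 c4 c4 c4  c4 28 fc a1 04 53 36 fe  |n........(...S6.|       
00000040  7d 7d 7d 7d 7d 4a 4a 4a  4a 4a 4a 4a 4a bd 1a 17  |}}}}}JJJJJJJJ...|       
00000050  0d 0d 0d c6 30 29 68 7a  e3 e3 e3 e3 e3 e3 e3 e3  |....0)hz........|       
00000060  96 f8 90 d6 e3 6f 4a 41  83 5d f4 2c 8E 2c 2c 2c  |.....oJA.].,.,,,|       
00000070  5a 36 56 56 7d 81 d8 cf  0f 0c 9e ef 1f 76 d3 dd  |Z6VV}........v..|       
00000080  dd dd dd dd dd dd e0 33  8f                       |.......3.       |       
                                                                                     
                                                                                     
                                                                                     
                                                                                     
                                                                                     
                                                                                     


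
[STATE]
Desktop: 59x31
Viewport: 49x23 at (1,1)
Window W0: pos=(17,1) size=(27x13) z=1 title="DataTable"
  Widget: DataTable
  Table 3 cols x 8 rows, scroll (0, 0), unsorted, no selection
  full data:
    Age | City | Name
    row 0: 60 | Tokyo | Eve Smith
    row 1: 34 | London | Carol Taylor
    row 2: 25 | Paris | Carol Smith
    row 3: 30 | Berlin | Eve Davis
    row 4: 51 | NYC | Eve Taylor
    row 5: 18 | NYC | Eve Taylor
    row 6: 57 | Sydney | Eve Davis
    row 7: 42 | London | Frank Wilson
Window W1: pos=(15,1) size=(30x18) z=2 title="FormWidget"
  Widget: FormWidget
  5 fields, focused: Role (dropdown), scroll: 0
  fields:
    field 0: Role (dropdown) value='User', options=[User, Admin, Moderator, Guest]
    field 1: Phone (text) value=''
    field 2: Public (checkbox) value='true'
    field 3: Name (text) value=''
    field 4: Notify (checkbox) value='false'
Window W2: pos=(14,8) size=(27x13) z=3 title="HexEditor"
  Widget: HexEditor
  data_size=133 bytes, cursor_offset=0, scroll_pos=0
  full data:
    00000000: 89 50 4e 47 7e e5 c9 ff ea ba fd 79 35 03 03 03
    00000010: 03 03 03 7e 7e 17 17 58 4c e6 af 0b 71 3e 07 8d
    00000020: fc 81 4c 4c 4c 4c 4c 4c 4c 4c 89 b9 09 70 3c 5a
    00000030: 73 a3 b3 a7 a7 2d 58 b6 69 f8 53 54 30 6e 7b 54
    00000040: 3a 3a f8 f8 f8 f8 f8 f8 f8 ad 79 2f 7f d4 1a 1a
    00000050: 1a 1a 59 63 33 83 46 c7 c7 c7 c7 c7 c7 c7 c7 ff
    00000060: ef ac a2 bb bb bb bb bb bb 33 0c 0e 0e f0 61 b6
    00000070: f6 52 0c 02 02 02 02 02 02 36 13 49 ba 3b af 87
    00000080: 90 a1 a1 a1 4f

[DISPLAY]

              ┏━━━━━━━━━━━━━━━━━━━━━━━━━━━━┓     
              ┃ FormWidget                 ┃     
              ┠────────────────────────────┨     
              ┃> Role:       [User       ▼]┃     
              ┃  Phone:      [            ]┃     
              ┃  Public:     [x]           ┃     
              ┃  Name:       [            ]┃     
             ┏━━━━━━━━━━━━━━━━━━━━━━━━━┓   ┃     
             ┃ HexEditor               ┃   ┃     
             ┠─────────────────────────┨   ┃     
             ┃00000000  89 50 4e 47 7e ┃   ┃     
             ┃00000010  03 03 03 7e 7e ┃   ┃     
             ┃00000020  fc 81 4c 4c 4c ┃   ┃     
             ┃00000030  73 a3 b3 a7 a7 ┃   ┃     
             ┃00000040  3a 3a f8 f8 f8 ┃   ┃     
             ┃00000050  1a 1a 59 63 33 ┃   ┃     
             ┃00000060  ef ac a2 bb bb ┃   ┃     
             ┃00000070  f6 52 0c 02 02 ┃━━━┛     
             ┃00000080  90 a1 a1 a1 4f ┃         
             ┗━━━━━━━━━━━━━━━━━━━━━━━━━┛         
                                                 
                                                 
                                                 


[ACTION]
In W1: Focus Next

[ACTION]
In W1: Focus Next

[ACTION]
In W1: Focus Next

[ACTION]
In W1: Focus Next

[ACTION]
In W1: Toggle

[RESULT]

              ┏━━━━━━━━━━━━━━━━━━━━━━━━━━━━┓     
              ┃ FormWidget                 ┃     
              ┠────────────────────────────┨     
              ┃  Role:       [User       ▼]┃     
              ┃  Phone:      [            ]┃     
              ┃  Public:     [x]           ┃     
              ┃  Name:       [            ]┃     
             ┏━━━━━━━━━━━━━━━━━━━━━━━━━┓   ┃     
             ┃ HexEditor               ┃   ┃     
             ┠─────────────────────────┨   ┃     
             ┃00000000  89 50 4e 47 7e ┃   ┃     
             ┃00000010  03 03 03 7e 7e ┃   ┃     
             ┃00000020  fc 81 4c 4c 4c ┃   ┃     
             ┃00000030  73 a3 b3 a7 a7 ┃   ┃     
             ┃00000040  3a 3a f8 f8 f8 ┃   ┃     
             ┃00000050  1a 1a 59 63 33 ┃   ┃     
             ┃00000060  ef ac a2 bb bb ┃   ┃     
             ┃00000070  f6 52 0c 02 02 ┃━━━┛     
             ┃00000080  90 a1 a1 a1 4f ┃         
             ┗━━━━━━━━━━━━━━━━━━━━━━━━━┛         
                                                 
                                                 
                                                 


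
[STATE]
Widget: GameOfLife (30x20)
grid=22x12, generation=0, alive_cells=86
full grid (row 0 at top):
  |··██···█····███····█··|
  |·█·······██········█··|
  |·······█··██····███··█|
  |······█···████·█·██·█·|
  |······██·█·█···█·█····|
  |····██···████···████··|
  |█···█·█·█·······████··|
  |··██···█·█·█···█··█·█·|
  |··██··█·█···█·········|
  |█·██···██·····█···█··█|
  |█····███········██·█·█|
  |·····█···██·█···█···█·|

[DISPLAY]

Gen: 0                        
··██···█····███····█··        
·█·······██········█··        
·······█··██····███··█        
······█···████·█·██·█·        
······██·█·█···█·█····        
····██···████···████··        
█···█·█·█·······████··        
··██···█·█·█···█··█·█·        
··██··█·█···█·········        
█·██···██·····█···█··█        
█····███········██·█·█        
·····█···██·█···█···█·        
                              
                              
                              
                              
                              
                              
                              


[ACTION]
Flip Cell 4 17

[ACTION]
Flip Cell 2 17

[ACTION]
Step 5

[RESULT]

Gen: 5                        
·········██·██·█·███··        
·········█····██·██·██        
······██··██████····██        
·····█·█··············        
····██·············██·        
······█···········███·        
·················███··        
··················█·█·        
···················███        
···█··██·············█        
····█··█·············█        
···██··█············█·        
                              
                              
                              
                              
                              
                              
                              


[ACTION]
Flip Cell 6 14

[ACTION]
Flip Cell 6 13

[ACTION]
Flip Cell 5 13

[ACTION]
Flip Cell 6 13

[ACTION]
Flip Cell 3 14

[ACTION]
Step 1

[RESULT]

Gen: 6                        
·········██··█·█·█·██·        
········██·······█···█        
······███·███···█··███        
····██·█···██·██···█·█        
····██············█·█·        
·····█···········█····        
·················█····        
·················█···█        
···················█·█        
······██·············█        
····██·██···········██        
···██·················        
                              
                              
                              
                              
                              
                              
                              


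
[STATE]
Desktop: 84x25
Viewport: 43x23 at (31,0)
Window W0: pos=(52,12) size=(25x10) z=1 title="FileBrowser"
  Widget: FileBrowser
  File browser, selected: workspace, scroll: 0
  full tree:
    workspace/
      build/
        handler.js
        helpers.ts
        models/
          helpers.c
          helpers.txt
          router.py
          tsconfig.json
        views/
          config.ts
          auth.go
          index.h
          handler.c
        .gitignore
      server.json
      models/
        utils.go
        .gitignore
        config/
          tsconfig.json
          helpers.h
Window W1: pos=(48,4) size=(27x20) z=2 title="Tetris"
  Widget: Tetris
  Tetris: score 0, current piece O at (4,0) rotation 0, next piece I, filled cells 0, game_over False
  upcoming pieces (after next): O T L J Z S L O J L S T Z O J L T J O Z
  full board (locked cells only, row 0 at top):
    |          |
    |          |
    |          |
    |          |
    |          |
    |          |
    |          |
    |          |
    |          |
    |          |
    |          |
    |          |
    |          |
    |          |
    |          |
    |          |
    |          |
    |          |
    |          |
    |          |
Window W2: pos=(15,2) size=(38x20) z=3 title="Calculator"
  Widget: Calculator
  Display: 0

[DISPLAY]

                                           
                                           
━━━━━━━━━━━━━━━━━━━━━┓                     
                     ┃                     
─────────────────────┨━━━━━━━━━━━━━━━━━━━━━
                    0┃ris                  
─┐                   ┃─────────────────────
 │                   ┃      │Next:         
─┤                   ┃      │████          
 │                   ┃      │              
─┤                   ┃      │              
 │                   ┃      │              
─┤                   ┃      │              
 │                   ┃      │Score:        
─┤                   ┃      │0             
+│                   ┃      │              
─┘                   ┃      │              
                     ┃      │              
                     ┃      │              
                     ┃      │              
                     ┃      │              
━━━━━━━━━━━━━━━━━━━━━┛      │              
                 ┃          │              


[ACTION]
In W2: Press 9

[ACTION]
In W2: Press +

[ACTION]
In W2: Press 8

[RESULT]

                                           
                                           
━━━━━━━━━━━━━━━━━━━━━┓                     
                     ┃                     
─────────────────────┨━━━━━━━━━━━━━━━━━━━━━
                    8┃ris                  
─┐                   ┃─────────────────────
 │                   ┃      │Next:         
─┤                   ┃      │████          
 │                   ┃      │              
─┤                   ┃      │              
 │                   ┃      │              
─┤                   ┃      │              
 │                   ┃      │Score:        
─┤                   ┃      │0             
+│                   ┃      │              
─┘                   ┃      │              
                     ┃      │              
                     ┃      │              
                     ┃      │              
                     ┃      │              
━━━━━━━━━━━━━━━━━━━━━┛      │              
                 ┃          │              


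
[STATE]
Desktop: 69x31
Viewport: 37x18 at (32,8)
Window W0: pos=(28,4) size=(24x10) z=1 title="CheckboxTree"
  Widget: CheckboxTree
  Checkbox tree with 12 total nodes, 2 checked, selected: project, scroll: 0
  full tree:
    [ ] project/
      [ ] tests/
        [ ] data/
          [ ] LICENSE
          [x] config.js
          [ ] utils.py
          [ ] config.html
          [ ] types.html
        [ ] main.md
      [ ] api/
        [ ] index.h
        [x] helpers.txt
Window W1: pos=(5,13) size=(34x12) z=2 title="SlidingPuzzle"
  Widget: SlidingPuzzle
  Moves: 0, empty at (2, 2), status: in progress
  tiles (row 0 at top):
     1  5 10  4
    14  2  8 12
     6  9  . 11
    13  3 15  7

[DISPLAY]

[-] tests/         ┃                 
  [-] data/        ┃                 
    [ ] LICENSE    ┃                 
    [x] config.js  ┃                 
    [ ] utils.py   ┃                 
━━━━━━┓━━━━━━━━━━━━┛                 
      ┃                              
──────┨                              
      ┃                              
      ┃                              
      ┃                              
      ┃                              
      ┃                              
      ┃                              
      ┃                              
      ┃                              
━━━━━━┛                              
                                     


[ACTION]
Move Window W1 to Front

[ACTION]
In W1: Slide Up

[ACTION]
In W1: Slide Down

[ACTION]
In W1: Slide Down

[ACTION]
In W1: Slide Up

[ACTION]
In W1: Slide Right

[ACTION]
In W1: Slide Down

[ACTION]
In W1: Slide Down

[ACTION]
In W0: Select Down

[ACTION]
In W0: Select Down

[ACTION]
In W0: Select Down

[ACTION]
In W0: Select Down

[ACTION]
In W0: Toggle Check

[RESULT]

[ ] tests/         ┃                 
  [ ] data/        ┃                 
    [ ] LICENSE    ┃                 
    [ ] config.js  ┃                 
    [ ] utils.py   ┃                 
━━━━━━┓━━━━━━━━━━━━┛                 
      ┃                              
──────┨                              
      ┃                              
      ┃                              
      ┃                              
      ┃                              
      ┃                              
      ┃                              
      ┃                              
      ┃                              
━━━━━━┛                              
                                     


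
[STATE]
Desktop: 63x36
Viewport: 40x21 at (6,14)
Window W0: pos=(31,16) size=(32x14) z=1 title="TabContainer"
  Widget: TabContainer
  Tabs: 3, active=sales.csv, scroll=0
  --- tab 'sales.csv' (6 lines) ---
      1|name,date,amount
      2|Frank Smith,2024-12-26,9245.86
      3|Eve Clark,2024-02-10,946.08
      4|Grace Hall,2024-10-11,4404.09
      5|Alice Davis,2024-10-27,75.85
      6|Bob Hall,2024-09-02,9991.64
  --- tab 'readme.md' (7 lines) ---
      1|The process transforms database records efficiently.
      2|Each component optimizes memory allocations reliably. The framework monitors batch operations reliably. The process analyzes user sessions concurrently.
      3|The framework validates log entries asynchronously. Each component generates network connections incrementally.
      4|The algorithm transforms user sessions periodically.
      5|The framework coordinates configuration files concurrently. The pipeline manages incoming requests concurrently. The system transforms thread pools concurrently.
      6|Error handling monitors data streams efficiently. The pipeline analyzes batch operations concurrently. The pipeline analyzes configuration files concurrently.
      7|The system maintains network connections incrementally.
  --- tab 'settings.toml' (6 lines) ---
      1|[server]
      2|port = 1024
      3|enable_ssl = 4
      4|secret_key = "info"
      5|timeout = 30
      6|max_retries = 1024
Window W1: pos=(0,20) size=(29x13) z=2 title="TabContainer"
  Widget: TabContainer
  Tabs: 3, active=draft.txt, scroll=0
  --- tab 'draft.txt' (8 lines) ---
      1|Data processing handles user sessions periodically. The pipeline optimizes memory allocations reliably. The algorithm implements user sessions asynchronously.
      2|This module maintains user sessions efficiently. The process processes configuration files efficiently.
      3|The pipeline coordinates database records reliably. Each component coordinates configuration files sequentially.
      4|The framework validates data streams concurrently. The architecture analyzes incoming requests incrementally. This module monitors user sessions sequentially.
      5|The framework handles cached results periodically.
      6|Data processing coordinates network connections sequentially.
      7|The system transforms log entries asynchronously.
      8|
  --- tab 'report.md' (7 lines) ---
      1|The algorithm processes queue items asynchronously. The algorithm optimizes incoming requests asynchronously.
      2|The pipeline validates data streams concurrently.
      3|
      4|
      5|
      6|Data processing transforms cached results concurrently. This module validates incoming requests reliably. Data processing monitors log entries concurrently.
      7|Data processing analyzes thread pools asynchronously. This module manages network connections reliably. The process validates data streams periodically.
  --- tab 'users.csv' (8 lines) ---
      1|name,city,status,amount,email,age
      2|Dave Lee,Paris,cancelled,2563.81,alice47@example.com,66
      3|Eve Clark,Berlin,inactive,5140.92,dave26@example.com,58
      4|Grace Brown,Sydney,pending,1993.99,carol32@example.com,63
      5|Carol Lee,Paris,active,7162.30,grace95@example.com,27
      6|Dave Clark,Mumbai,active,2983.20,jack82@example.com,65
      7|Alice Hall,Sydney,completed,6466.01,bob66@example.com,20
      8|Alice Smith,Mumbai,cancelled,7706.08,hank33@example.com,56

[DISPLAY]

                                        
                                        
                         ┏━━━━━━━━━━━━━━
                         ┃ TabContainer 
                         ┠──────────────
                         ┃[sales.csv]│ r
━━━━━━━━━━━━━━━━━━━━━━┓  ┃──────────────
ontainer              ┃  ┃name,date,amou
──────────────────────┨  ┃Frank Smith,20
t.txt]│ report.md │ us┃  ┃Eve Clark,2024
──────────────────────┃  ┃Grace Hall,202
processing handles use┃  ┃Alice Davis,20
module maintains user ┃  ┃Bob Hall,2024-
ipeline coordinates da┃  ┃              
ramework validates dat┃  ┃              
ramework handles cache┃  ┗━━━━━━━━━━━━━━
processing coordinates┃                 
ystem transforms log e┃                 
━━━━━━━━━━━━━━━━━━━━━━┛                 
                                        
                                        


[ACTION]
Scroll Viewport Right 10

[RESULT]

                                        
                                        
               ┏━━━━━━━━━━━━━━━━━━━━━━━━
               ┃ TabContainer           
               ┠────────────────────────
               ┃[sales.csv]│ readme.md │
━━━━━━━━━━━━┓  ┃────────────────────────
            ┃  ┃name,date,amount        
────────────┨  ┃Frank Smith,2024-12-26,9
port.md │ us┃  ┃Eve Clark,2024-02-10,946
────────────┃  ┃Grace Hall,2024-10-11,44
 handles use┃  ┃Alice Davis,2024-10-27,7
ntains user ┃  ┃Bob Hall,2024-09-02,9991
ordinates da┃  ┃                        
alidates dat┃  ┃                        
andles cache┃  ┗━━━━━━━━━━━━━━━━━━━━━━━━
 coordinates┃                           
sforms log e┃                           
━━━━━━━━━━━━┛                           
                                        
                                        


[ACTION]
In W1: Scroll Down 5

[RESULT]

                                        
                                        
               ┏━━━━━━━━━━━━━━━━━━━━━━━━
               ┃ TabContainer           
               ┠────────────────────────
               ┃[sales.csv]│ readme.md │
━━━━━━━━━━━━┓  ┃────────────────────────
            ┃  ┃name,date,amount        
────────────┨  ┃Frank Smith,2024-12-26,9
port.md │ us┃  ┃Eve Clark,2024-02-10,946
────────────┃  ┃Grace Hall,2024-10-11,44
 coordinates┃  ┃Alice Davis,2024-10-27,7
sforms log e┃  ┃Bob Hall,2024-09-02,9991
            ┃  ┃                        
            ┃  ┃                        
            ┃  ┗━━━━━━━━━━━━━━━━━━━━━━━━
            ┃                           
            ┃                           
━━━━━━━━━━━━┛                           
                                        
                                        


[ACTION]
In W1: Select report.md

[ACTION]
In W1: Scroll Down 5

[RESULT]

                                        
                                        
               ┏━━━━━━━━━━━━━━━━━━━━━━━━
               ┃ TabContainer           
               ┠────────────────────────
               ┃[sales.csv]│ readme.md │
━━━━━━━━━━━━┓  ┃────────────────────────
            ┃  ┃name,date,amount        
────────────┨  ┃Frank Smith,2024-12-26,9
port.md]│ us┃  ┃Eve Clark,2024-02-10,946
────────────┃  ┃Grace Hall,2024-10-11,44
 transforms ┃  ┃Alice Davis,2024-10-27,7
 analyzes th┃  ┃Bob Hall,2024-09-02,9991
            ┃  ┃                        
            ┃  ┃                        
            ┃  ┗━━━━━━━━━━━━━━━━━━━━━━━━
            ┃                           
            ┃                           
━━━━━━━━━━━━┛                           
                                        
                                        


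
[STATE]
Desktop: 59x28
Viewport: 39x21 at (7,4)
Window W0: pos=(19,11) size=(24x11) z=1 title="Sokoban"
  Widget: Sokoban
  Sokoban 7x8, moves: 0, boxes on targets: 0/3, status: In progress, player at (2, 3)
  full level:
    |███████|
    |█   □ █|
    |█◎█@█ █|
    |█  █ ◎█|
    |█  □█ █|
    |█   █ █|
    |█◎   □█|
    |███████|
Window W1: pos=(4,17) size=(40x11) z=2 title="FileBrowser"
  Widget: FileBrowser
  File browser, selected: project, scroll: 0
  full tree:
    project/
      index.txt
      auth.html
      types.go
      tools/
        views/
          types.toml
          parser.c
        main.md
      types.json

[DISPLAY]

                                       
                                       
                                       
                                       
                                       
                                       
                                       
            ┏━━━━━━━━━━━━━━━━━━━━━━┓   
            ┃ Sokoban              ┃   
            ┠──────────────────────┨   
            ┃███████               ┃   
            ┃█   □ █               ┃   
            ┃█◎█@█ █               ┃   
━━━━━━━━━━━━━━━━━━━━━━━━━━━━━━━━━━━━┓  
ileBrowser                          ┃  
────────────────────────────────────┨  
[-] project/                        ┃  
  index.txt                         ┃  
  auth.html                         ┃  
  types.go                          ┃  
  [+] tools/                        ┃  


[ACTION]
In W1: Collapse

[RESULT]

                                       
                                       
                                       
                                       
                                       
                                       
                                       
            ┏━━━━━━━━━━━━━━━━━━━━━━┓   
            ┃ Sokoban              ┃   
            ┠──────────────────────┨   
            ┃███████               ┃   
            ┃█   □ █               ┃   
            ┃█◎█@█ █               ┃   
━━━━━━━━━━━━━━━━━━━━━━━━━━━━━━━━━━━━┓  
ileBrowser                          ┃  
────────────────────────────────────┨  
[+] project/                        ┃  
                                    ┃  
                                    ┃  
                                    ┃  
                                    ┃  


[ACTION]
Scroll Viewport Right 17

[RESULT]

                                       
                                       
                                       
                                       
                                       
                                       
                                       
━━━━━━━━━━━━━━━━━━━━━━┓                
 Sokoban              ┃                
──────────────────────┨                
███████               ┃                
█   □ █               ┃                
█◎█@█ █               ┃                
━━━━━━━━━━━━━━━━━━━━━━━┓               
                       ┃               
───────────────────────┨               
                       ┃               
                       ┃               
                       ┃               
                       ┃               
                       ┃               


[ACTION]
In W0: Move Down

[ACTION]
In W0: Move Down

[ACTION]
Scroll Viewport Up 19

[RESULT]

                                       
                                       
                                       
                                       
                                       
                                       
                                       
                                       
                                       
                                       
                                       
━━━━━━━━━━━━━━━━━━━━━━┓                
 Sokoban              ┃                
──────────────────────┨                
███████               ┃                
█   □ █               ┃                
█◎█@█ █               ┃                
━━━━━━━━━━━━━━━━━━━━━━━┓               
                       ┃               
───────────────────────┨               
                       ┃               


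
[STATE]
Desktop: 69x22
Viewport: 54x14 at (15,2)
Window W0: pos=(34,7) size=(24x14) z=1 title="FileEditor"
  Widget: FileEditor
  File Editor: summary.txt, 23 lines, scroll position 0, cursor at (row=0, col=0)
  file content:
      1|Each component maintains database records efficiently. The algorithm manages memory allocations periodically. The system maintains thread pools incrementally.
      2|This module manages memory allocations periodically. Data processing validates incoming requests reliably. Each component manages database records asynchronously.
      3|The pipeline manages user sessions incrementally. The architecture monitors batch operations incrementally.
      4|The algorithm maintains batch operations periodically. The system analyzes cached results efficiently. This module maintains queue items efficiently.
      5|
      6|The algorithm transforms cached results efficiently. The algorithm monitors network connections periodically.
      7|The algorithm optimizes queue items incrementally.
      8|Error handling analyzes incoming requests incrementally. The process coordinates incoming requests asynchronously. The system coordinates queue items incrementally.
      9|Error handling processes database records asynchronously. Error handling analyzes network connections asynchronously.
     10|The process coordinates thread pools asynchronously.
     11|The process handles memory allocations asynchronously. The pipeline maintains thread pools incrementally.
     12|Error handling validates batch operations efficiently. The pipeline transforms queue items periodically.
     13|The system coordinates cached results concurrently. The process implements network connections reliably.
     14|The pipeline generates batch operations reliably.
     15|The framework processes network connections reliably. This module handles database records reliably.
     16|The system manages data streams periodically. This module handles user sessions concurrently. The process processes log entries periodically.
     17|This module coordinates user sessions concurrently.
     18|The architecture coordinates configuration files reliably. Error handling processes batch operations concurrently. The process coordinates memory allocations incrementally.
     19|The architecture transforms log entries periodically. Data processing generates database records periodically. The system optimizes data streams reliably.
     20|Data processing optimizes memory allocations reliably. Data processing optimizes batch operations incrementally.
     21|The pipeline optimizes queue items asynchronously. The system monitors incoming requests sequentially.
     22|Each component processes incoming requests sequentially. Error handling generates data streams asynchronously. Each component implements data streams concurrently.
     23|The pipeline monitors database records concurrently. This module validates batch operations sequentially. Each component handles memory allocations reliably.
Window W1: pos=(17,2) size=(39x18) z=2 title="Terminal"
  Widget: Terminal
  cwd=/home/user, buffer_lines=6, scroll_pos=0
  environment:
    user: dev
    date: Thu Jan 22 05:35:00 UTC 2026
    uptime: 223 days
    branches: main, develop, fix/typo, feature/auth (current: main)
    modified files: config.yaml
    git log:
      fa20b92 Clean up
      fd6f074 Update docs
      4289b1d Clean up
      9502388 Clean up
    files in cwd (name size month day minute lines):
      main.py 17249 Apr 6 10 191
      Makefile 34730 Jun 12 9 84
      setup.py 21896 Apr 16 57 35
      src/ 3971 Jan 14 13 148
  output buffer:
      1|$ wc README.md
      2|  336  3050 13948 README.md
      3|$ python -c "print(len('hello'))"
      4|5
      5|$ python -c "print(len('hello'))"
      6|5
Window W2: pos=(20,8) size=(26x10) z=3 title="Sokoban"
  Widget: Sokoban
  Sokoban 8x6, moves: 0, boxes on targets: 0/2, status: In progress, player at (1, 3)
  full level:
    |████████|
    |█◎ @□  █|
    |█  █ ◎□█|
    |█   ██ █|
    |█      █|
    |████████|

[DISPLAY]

  ┏━━━━━━━━━━━━━━━━━━━━━━━━━━━━━━━━━━━━━┓             
  ┃ Terminal                            ┃             
  ┠─────────────────────────────────────┨             
  ┃$ wc README.md                       ┃             
  ┃  336  3050 13948 README.md          ┃             
  ┃$ python -c "print(len('hello'))"    ┃━┓           
  ┃5 ┏━━━━━━━━━━━━━━━━━━━━━━━━┓         ┃ ┃           
  ┃$ ┃ Sokoban                ┃o'))"    ┃─┨           
  ┃5 ┠────────────────────────┨         ┃▲┃           
  ┃$ ┃████████                ┃         ┃█┃           
  ┃  ┃█◎ @□  █                ┃         ┃░┃           
  ┃  ┃█  █ ◎□█                ┃         ┃░┃           
  ┃  ┃█   ██ █                ┃         ┃░┃           
  ┃  ┃█      █                ┃         ┃░┃           


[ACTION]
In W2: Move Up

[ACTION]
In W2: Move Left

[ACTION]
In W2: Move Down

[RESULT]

  ┏━━━━━━━━━━━━━━━━━━━━━━━━━━━━━━━━━━━━━┓             
  ┃ Terminal                            ┃             
  ┠─────────────────────────────────────┨             
  ┃$ wc README.md                       ┃             
  ┃  336  3050 13948 README.md          ┃             
  ┃$ python -c "print(len('hello'))"    ┃━┓           
  ┃5 ┏━━━━━━━━━━━━━━━━━━━━━━━━┓         ┃ ┃           
  ┃$ ┃ Sokoban                ┃o'))"    ┃─┨           
  ┃5 ┠────────────────────────┨         ┃▲┃           
  ┃$ ┃████████                ┃         ┃█┃           
  ┃  ┃█◎  □  █                ┃         ┃░┃           
  ┃  ┃█ @█ ◎□█                ┃         ┃░┃           
  ┃  ┃█   ██ █                ┃         ┃░┃           
  ┃  ┃█      █                ┃         ┃░┃           


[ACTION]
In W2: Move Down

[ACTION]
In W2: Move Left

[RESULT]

  ┏━━━━━━━━━━━━━━━━━━━━━━━━━━━━━━━━━━━━━┓             
  ┃ Terminal                            ┃             
  ┠─────────────────────────────────────┨             
  ┃$ wc README.md                       ┃             
  ┃  336  3050 13948 README.md          ┃             
  ┃$ python -c "print(len('hello'))"    ┃━┓           
  ┃5 ┏━━━━━━━━━━━━━━━━━━━━━━━━┓         ┃ ┃           
  ┃$ ┃ Sokoban                ┃o'))"    ┃─┨           
  ┃5 ┠────────────────────────┨         ┃▲┃           
  ┃$ ┃████████                ┃         ┃█┃           
  ┃  ┃█◎  □  █                ┃         ┃░┃           
  ┃  ┃█  █ ◎□█                ┃         ┃░┃           
  ┃  ┃█@  ██ █                ┃         ┃░┃           
  ┃  ┃█      █                ┃         ┃░┃           
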